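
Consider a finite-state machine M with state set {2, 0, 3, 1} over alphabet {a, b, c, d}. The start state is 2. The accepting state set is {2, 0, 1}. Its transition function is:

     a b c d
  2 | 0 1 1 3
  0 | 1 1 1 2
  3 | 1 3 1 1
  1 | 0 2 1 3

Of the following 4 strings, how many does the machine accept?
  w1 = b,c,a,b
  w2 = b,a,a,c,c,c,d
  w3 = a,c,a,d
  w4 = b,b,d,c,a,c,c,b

w1: 2 → 1 → 1 → 0 → 1  → end 1, accepted
w2: 2 → 1 → 0 → 1 → 1 → 1 → 1 → 3  → end 3, rejected
w3: 2 → 0 → 1 → 0 → 2  → end 2, accepted
w4: 2 → 1 → 2 → 3 → 1 → 0 → 1 → 1 → 2  → end 2, accepted

3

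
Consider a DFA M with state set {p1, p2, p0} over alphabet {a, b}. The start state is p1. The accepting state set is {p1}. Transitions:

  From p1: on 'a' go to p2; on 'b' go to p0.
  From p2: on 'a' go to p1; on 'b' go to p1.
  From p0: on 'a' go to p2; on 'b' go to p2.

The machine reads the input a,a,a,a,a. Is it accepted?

Trace: p1 -a-> p2 -a-> p1 -a-> p2 -a-> p1 -a-> p2
End state p2 is not accepting.

No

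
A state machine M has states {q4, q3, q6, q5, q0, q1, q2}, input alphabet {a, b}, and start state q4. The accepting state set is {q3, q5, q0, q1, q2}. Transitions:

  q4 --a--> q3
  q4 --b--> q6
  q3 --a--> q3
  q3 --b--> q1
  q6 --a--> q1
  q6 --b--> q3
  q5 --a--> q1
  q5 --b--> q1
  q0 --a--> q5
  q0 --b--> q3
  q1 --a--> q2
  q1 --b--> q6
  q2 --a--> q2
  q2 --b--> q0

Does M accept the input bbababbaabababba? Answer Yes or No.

q4 → q6 → q3 → q3 → q1 → q2 → q0 → q3 → q3 → q3 → q1 → q2 → q0 → q5 → q1 → q6 → q1
End state q1 is accepting.

Yes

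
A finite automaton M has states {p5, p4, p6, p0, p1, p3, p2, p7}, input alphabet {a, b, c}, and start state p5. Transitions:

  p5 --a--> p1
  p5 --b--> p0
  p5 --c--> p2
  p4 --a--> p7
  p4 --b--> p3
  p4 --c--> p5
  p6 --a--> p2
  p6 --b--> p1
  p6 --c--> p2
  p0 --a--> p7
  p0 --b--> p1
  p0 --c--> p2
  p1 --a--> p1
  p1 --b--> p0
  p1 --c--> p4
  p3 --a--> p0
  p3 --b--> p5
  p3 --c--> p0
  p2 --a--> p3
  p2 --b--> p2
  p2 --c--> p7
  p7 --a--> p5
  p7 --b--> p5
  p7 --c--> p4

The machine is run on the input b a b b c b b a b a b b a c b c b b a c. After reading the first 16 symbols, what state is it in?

Trace: p5 -b-> p0 -a-> p7 -b-> p5 -b-> p0 -c-> p2 -b-> p2 -b-> p2 -a-> p3 -b-> p5 -a-> p1 -b-> p0 -b-> p1 -a-> p1 -c-> p4 -b-> p3 -c-> p0
After 16 symbols: p0.

p0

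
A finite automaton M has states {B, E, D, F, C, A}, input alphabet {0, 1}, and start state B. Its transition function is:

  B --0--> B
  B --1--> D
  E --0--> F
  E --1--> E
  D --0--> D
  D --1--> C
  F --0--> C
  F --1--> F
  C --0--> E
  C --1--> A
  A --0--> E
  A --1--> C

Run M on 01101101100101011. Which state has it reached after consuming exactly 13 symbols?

F

B → B → D → C → E → E → E → F → F → F → C → E → E → F
After 13 symbols: F.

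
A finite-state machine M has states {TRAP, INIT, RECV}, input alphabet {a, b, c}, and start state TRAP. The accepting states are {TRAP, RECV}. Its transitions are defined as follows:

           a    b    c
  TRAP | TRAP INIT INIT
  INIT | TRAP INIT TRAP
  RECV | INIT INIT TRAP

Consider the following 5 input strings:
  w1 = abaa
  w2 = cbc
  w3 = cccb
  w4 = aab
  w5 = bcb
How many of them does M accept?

w1:
  start at TRAP
  read 'a': TRAP → TRAP
  read 'b': TRAP → INIT
  read 'a': INIT → TRAP
  read 'a': TRAP → TRAP
  end TRAP, accepted
w2:
  start at TRAP
  read 'c': TRAP → INIT
  read 'b': INIT → INIT
  read 'c': INIT → TRAP
  end TRAP, accepted
w3:
  start at TRAP
  read 'c': TRAP → INIT
  read 'c': INIT → TRAP
  read 'c': TRAP → INIT
  read 'b': INIT → INIT
  end INIT, rejected
w4:
  start at TRAP
  read 'a': TRAP → TRAP
  read 'a': TRAP → TRAP
  read 'b': TRAP → INIT
  end INIT, rejected
w5:
  start at TRAP
  read 'b': TRAP → INIT
  read 'c': INIT → TRAP
  read 'b': TRAP → INIT
  end INIT, rejected

2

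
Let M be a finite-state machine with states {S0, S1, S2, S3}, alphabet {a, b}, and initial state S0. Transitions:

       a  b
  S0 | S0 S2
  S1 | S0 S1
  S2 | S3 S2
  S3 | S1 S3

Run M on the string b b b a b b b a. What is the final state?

S1

S0 → S2 → S2 → S2 → S3 → S3 → S3 → S3 → S1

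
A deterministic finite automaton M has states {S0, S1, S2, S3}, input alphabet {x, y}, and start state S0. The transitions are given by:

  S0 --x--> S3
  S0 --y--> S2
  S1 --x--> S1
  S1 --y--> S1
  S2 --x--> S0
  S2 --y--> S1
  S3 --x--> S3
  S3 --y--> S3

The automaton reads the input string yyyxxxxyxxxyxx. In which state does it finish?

S0 → S2 → S1 → S1 → S1 → S1 → S1 → S1 → S1 → S1 → S1 → S1 → S1 → S1 → S1

S1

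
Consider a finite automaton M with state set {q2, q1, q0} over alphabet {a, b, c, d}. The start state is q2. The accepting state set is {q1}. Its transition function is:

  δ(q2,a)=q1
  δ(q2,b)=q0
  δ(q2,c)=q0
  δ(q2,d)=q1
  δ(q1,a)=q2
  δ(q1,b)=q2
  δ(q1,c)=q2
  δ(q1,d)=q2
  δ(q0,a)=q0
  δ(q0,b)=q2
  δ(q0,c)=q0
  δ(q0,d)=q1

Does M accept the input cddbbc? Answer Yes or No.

start at q2
read 'c': q2 → q0
read 'd': q0 → q1
read 'd': q1 → q2
read 'b': q2 → q0
read 'b': q0 → q2
read 'c': q2 → q0
End state q0 is not accepting.

No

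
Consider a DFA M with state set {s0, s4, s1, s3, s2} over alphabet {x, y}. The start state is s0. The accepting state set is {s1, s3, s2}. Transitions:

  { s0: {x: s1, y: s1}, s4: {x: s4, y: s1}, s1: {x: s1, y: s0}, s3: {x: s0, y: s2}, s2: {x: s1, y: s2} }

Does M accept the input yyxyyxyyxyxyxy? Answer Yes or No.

s0 → s1 → s0 → s1 → s0 → s1 → s1 → s0 → s1 → s1 → s0 → s1 → s0 → s1 → s0
End state s0 is not accepting.

No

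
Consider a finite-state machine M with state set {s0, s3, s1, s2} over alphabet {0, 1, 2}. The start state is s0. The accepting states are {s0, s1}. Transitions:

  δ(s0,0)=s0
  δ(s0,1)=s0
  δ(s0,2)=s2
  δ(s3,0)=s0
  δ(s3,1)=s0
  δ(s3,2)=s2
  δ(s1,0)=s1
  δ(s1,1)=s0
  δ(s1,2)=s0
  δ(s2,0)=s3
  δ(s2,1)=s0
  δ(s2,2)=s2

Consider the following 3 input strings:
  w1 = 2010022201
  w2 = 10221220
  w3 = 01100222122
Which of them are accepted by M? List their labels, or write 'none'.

w1: Trace: s0 -2-> s2 -0-> s3 -1-> s0 -0-> s0 -0-> s0 -2-> s2 -2-> s2 -2-> s2 -0-> s3 -1-> s0  → end s0, accepted
w2: Trace: s0 -1-> s0 -0-> s0 -2-> s2 -2-> s2 -1-> s0 -2-> s2 -2-> s2 -0-> s3  → end s3, rejected
w3: Trace: s0 -0-> s0 -1-> s0 -1-> s0 -0-> s0 -0-> s0 -2-> s2 -2-> s2 -2-> s2 -1-> s0 -2-> s2 -2-> s2  → end s2, rejected

w1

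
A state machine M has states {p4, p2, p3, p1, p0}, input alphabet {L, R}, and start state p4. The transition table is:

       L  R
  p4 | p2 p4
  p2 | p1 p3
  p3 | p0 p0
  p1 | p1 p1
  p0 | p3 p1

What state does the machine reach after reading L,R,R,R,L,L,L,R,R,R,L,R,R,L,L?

Trace: p4 -L-> p2 -R-> p3 -R-> p0 -R-> p1 -L-> p1 -L-> p1 -L-> p1 -R-> p1 -R-> p1 -R-> p1 -L-> p1 -R-> p1 -R-> p1 -L-> p1 -L-> p1

p1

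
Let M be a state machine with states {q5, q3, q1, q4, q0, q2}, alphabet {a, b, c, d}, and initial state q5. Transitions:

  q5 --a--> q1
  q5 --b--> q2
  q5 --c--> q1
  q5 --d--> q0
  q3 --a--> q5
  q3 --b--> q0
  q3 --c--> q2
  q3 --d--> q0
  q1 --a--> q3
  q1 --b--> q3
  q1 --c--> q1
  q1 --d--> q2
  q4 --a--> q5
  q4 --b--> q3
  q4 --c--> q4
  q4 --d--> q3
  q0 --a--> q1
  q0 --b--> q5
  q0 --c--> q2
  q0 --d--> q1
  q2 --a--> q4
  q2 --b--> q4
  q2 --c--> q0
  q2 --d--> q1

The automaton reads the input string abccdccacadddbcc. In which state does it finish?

q0

q5 → q1 → q3 → q2 → q0 → q1 → q1 → q1 → q3 → q2 → q4 → q3 → q0 → q1 → q3 → q2 → q0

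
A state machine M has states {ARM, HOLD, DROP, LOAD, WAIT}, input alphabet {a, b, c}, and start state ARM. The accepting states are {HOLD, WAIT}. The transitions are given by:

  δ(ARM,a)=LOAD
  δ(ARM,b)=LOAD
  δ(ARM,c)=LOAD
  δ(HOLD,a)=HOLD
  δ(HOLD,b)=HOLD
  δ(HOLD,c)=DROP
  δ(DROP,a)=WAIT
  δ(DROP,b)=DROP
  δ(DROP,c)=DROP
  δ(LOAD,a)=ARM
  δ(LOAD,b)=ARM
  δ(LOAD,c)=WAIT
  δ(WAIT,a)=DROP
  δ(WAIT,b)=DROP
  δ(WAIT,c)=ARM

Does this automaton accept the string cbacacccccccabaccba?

No

Trace: ARM -c-> LOAD -b-> ARM -a-> LOAD -c-> WAIT -a-> DROP -c-> DROP -c-> DROP -c-> DROP -c-> DROP -c-> DROP -c-> DROP -c-> DROP -a-> WAIT -b-> DROP -a-> WAIT -c-> ARM -c-> LOAD -b-> ARM -a-> LOAD
End state LOAD is not accepting.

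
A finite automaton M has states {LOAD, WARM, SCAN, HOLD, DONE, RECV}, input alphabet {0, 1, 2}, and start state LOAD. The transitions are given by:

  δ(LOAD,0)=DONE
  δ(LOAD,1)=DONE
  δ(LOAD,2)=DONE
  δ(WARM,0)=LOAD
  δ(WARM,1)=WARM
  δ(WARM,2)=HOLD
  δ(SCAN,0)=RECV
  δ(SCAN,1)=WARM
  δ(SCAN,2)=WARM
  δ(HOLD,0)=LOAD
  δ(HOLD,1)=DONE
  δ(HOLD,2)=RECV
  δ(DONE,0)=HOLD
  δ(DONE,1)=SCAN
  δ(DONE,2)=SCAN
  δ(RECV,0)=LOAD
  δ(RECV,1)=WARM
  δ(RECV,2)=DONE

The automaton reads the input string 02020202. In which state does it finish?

DONE

start at LOAD
read '0': LOAD → DONE
read '2': DONE → SCAN
read '0': SCAN → RECV
read '2': RECV → DONE
read '0': DONE → HOLD
read '2': HOLD → RECV
read '0': RECV → LOAD
read '2': LOAD → DONE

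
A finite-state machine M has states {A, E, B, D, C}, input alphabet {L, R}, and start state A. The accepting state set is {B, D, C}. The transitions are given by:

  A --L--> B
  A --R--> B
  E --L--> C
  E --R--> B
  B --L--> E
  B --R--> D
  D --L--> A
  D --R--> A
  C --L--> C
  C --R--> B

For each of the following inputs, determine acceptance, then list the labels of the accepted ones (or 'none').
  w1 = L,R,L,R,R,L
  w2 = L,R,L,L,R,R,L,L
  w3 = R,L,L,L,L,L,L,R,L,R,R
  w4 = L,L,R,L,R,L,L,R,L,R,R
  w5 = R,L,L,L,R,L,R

w1: A → B → D → A → B → D → A  → end A, rejected
w2: A → B → D → A → B → D → A → B → E  → end E, rejected
w3: A → B → E → C → C → C → C → C → B → E → B → D  → end D, accepted
w4: A → B → E → B → E → B → E → C → B → E → B → D  → end D, accepted
w5: A → B → E → C → C → B → E → B  → end B, accepted

w3, w4, w5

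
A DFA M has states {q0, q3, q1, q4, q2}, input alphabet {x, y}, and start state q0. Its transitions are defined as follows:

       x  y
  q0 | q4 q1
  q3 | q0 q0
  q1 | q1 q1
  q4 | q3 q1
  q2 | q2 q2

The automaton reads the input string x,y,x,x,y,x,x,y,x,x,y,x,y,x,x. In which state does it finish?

start at q0
read 'x': q0 → q4
read 'y': q4 → q1
read 'x': q1 → q1
read 'x': q1 → q1
read 'y': q1 → q1
read 'x': q1 → q1
read 'x': q1 → q1
read 'y': q1 → q1
read 'x': q1 → q1
read 'x': q1 → q1
read 'y': q1 → q1
read 'x': q1 → q1
read 'y': q1 → q1
read 'x': q1 → q1
read 'x': q1 → q1

q1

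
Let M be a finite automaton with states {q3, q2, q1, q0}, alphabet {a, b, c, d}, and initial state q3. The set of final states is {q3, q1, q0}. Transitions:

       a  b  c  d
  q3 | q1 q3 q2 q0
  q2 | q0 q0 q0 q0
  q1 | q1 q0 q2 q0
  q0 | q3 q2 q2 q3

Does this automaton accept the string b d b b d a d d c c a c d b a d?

Trace: q3 -b-> q3 -d-> q0 -b-> q2 -b-> q0 -d-> q3 -a-> q1 -d-> q0 -d-> q3 -c-> q2 -c-> q0 -a-> q3 -c-> q2 -d-> q0 -b-> q2 -a-> q0 -d-> q3
End state q3 is accepting.

Yes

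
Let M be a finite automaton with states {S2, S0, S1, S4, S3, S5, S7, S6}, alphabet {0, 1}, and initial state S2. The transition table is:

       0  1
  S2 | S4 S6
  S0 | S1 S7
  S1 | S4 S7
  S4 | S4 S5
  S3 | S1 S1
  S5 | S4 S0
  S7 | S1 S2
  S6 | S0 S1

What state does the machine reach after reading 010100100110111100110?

S1

Trace: S2 -0-> S4 -1-> S5 -0-> S4 -1-> S5 -0-> S4 -0-> S4 -1-> S5 -0-> S4 -0-> S4 -1-> S5 -1-> S0 -0-> S1 -1-> S7 -1-> S2 -1-> S6 -1-> S1 -0-> S4 -0-> S4 -1-> S5 -1-> S0 -0-> S1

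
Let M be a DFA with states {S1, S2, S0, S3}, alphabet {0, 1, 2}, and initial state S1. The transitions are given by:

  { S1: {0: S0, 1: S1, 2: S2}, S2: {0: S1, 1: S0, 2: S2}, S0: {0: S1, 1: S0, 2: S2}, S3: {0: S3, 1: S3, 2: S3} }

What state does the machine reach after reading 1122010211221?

Trace: S1 -1-> S1 -1-> S1 -2-> S2 -2-> S2 -0-> S1 -1-> S1 -0-> S0 -2-> S2 -1-> S0 -1-> S0 -2-> S2 -2-> S2 -1-> S0

S0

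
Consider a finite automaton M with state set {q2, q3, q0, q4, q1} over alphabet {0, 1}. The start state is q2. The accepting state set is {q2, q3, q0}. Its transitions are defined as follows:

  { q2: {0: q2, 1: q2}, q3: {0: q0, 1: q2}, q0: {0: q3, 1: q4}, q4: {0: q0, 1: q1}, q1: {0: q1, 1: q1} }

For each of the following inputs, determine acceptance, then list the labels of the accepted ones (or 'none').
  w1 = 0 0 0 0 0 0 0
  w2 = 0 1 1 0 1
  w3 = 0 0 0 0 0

w1, w2, w3

w1: Trace: q2 -0-> q2 -0-> q2 -0-> q2 -0-> q2 -0-> q2 -0-> q2 -0-> q2  → end q2, accepted
w2: Trace: q2 -0-> q2 -1-> q2 -1-> q2 -0-> q2 -1-> q2  → end q2, accepted
w3: Trace: q2 -0-> q2 -0-> q2 -0-> q2 -0-> q2 -0-> q2  → end q2, accepted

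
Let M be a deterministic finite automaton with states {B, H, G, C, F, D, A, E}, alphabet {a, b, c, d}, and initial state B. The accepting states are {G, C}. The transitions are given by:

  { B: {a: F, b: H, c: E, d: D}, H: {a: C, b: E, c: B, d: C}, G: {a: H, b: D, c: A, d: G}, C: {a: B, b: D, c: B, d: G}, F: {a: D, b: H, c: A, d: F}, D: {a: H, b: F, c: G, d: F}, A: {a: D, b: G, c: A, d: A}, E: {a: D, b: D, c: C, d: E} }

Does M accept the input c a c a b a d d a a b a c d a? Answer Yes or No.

B → E → D → G → H → E → D → F → F → D → H → E → D → G → G → H
End state H is not accepting.

No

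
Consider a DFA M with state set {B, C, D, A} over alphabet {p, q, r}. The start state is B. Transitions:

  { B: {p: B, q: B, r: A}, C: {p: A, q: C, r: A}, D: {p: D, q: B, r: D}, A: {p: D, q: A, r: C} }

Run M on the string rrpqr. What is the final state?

C

B → A → C → A → A → C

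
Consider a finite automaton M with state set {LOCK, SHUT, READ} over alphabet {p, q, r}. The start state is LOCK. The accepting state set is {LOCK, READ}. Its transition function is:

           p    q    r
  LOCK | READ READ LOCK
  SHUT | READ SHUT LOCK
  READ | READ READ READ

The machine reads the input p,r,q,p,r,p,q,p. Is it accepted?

start at LOCK
read 'p': LOCK → READ
read 'r': READ → READ
read 'q': READ → READ
read 'p': READ → READ
read 'r': READ → READ
read 'p': READ → READ
read 'q': READ → READ
read 'p': READ → READ
End state READ is accepting.

Yes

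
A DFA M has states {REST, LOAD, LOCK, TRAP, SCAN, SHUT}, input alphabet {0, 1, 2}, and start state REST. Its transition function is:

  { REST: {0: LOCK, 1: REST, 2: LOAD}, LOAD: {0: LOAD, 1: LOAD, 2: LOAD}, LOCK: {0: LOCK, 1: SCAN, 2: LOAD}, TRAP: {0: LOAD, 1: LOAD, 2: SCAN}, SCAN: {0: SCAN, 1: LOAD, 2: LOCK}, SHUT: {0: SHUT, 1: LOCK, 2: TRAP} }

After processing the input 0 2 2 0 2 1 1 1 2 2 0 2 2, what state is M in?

LOAD

Trace: REST -0-> LOCK -2-> LOAD -2-> LOAD -0-> LOAD -2-> LOAD -1-> LOAD -1-> LOAD -1-> LOAD -2-> LOAD -2-> LOAD -0-> LOAD -2-> LOAD -2-> LOAD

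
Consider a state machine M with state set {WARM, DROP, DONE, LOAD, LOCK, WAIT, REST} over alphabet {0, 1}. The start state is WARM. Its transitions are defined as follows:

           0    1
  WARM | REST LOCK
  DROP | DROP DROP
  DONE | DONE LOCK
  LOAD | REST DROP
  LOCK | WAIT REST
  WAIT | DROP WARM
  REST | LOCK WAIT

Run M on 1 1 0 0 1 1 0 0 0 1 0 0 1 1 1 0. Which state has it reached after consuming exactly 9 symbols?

Trace: WARM -1-> LOCK -1-> REST -0-> LOCK -0-> WAIT -1-> WARM -1-> LOCK -0-> WAIT -0-> DROP -0-> DROP
After 9 symbols: DROP.

DROP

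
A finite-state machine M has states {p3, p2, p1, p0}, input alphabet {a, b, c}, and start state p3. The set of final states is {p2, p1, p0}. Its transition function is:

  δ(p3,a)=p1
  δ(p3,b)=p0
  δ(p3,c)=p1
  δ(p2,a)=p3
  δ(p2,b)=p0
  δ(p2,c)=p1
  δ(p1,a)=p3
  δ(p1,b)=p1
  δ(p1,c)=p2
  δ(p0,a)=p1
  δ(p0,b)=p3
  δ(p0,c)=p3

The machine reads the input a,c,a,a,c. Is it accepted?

Yes

Trace: p3 -a-> p1 -c-> p2 -a-> p3 -a-> p1 -c-> p2
End state p2 is accepting.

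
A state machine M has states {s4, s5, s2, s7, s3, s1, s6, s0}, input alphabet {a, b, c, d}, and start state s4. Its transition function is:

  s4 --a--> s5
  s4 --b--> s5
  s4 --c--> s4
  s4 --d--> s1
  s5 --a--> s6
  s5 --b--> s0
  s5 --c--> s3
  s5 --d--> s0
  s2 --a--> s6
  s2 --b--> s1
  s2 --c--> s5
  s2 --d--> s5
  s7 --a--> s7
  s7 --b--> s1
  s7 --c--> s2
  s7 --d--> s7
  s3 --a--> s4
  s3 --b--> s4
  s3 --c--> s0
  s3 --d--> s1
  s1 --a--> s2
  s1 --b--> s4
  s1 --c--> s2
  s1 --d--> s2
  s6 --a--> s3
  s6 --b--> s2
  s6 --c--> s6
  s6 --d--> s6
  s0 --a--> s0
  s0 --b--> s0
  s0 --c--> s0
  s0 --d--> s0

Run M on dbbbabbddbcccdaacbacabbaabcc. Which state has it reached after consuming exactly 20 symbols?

start at s4
read 'd': s4 → s1
read 'b': s1 → s4
read 'b': s4 → s5
read 'b': s5 → s0
read 'a': s0 → s0
read 'b': s0 → s0
read 'b': s0 → s0
read 'd': s0 → s0
read 'd': s0 → s0
read 'b': s0 → s0
read 'c': s0 → s0
read 'c': s0 → s0
read 'c': s0 → s0
read 'd': s0 → s0
read 'a': s0 → s0
read 'a': s0 → s0
read 'c': s0 → s0
read 'b': s0 → s0
read 'a': s0 → s0
read 'c': s0 → s0
After 20 symbols: s0.

s0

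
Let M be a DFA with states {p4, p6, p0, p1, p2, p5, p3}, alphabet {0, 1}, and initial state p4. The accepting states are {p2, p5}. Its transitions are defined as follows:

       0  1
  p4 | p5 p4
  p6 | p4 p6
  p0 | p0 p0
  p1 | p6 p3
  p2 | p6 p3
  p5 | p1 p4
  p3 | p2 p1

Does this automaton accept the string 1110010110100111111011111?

No

p4 → p4 → p4 → p4 → p5 → p1 → p3 → p2 → p3 → p1 → p6 → p6 → p4 → p5 → p4 → p4 → p4 → p4 → p4 → p4 → p5 → p4 → p4 → p4 → p4 → p4
End state p4 is not accepting.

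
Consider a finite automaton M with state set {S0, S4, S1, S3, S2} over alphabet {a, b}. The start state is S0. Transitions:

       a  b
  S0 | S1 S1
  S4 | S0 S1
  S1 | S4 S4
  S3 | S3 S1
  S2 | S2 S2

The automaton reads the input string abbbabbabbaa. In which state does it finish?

S1

start at S0
read 'a': S0 → S1
read 'b': S1 → S4
read 'b': S4 → S1
read 'b': S1 → S4
read 'a': S4 → S0
read 'b': S0 → S1
read 'b': S1 → S4
read 'a': S4 → S0
read 'b': S0 → S1
read 'b': S1 → S4
read 'a': S4 → S0
read 'a': S0 → S1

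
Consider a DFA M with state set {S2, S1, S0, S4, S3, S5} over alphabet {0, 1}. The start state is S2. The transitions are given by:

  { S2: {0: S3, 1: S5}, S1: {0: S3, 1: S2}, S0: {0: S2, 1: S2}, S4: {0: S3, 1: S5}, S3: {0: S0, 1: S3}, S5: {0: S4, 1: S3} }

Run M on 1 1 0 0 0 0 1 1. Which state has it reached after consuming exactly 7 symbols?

Trace: S2 -1-> S5 -1-> S3 -0-> S0 -0-> S2 -0-> S3 -0-> S0 -1-> S2
After 7 symbols: S2.

S2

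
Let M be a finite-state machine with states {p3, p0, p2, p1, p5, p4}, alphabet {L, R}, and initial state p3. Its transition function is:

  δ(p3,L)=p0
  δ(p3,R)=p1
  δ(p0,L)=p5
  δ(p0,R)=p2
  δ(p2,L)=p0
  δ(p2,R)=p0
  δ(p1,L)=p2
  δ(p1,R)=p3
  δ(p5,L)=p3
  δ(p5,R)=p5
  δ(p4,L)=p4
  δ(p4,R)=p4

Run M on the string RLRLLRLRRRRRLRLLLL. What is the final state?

p3

start at p3
read 'R': p3 → p1
read 'L': p1 → p2
read 'R': p2 → p0
read 'L': p0 → p5
read 'L': p5 → p3
read 'R': p3 → p1
read 'L': p1 → p2
read 'R': p2 → p0
read 'R': p0 → p2
read 'R': p2 → p0
read 'R': p0 → p2
read 'R': p2 → p0
read 'L': p0 → p5
read 'R': p5 → p5
read 'L': p5 → p3
read 'L': p3 → p0
read 'L': p0 → p5
read 'L': p5 → p3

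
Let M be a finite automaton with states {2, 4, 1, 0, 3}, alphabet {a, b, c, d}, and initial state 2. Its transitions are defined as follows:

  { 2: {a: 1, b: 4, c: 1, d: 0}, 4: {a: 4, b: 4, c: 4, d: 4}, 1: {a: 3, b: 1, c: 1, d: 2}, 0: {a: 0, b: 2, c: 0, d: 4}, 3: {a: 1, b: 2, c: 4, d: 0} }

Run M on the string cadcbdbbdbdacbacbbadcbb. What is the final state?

Trace: 2 -c-> 1 -a-> 3 -d-> 0 -c-> 0 -b-> 2 -d-> 0 -b-> 2 -b-> 4 -d-> 4 -b-> 4 -d-> 4 -a-> 4 -c-> 4 -b-> 4 -a-> 4 -c-> 4 -b-> 4 -b-> 4 -a-> 4 -d-> 4 -c-> 4 -b-> 4 -b-> 4

4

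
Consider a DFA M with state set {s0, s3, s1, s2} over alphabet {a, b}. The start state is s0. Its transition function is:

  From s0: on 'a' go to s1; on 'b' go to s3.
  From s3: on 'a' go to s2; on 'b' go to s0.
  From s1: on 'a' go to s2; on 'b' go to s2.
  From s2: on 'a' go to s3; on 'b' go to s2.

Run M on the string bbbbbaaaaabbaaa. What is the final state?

s3

Trace: s0 -b-> s3 -b-> s0 -b-> s3 -b-> s0 -b-> s3 -a-> s2 -a-> s3 -a-> s2 -a-> s3 -a-> s2 -b-> s2 -b-> s2 -a-> s3 -a-> s2 -a-> s3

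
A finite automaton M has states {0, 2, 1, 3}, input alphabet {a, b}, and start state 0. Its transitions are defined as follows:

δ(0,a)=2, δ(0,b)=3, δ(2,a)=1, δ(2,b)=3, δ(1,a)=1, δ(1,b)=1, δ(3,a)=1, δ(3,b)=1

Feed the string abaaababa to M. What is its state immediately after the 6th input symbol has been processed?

1

0 → 2 → 3 → 1 → 1 → 1 → 1
After 6 symbols: 1.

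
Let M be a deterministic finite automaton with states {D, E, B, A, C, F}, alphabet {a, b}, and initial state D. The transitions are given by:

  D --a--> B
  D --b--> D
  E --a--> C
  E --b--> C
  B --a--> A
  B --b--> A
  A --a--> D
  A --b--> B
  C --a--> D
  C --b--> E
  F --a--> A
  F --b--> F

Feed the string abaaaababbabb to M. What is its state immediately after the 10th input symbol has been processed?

D → B → A → D → B → A → D → D → B → A → B
After 10 symbols: B.

B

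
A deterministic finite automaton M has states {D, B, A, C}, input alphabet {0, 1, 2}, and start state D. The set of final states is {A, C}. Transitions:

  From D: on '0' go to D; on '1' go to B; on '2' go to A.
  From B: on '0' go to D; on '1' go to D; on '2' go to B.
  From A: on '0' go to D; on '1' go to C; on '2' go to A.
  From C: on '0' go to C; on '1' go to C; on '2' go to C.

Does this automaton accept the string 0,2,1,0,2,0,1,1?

D → D → A → C → C → C → C → C → C
End state C is accepting.

Yes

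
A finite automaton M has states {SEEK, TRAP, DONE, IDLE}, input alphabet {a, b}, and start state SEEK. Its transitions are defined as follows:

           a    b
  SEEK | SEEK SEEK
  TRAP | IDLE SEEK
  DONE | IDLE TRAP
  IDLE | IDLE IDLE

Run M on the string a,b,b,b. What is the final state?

SEEK

Trace: SEEK -a-> SEEK -b-> SEEK -b-> SEEK -b-> SEEK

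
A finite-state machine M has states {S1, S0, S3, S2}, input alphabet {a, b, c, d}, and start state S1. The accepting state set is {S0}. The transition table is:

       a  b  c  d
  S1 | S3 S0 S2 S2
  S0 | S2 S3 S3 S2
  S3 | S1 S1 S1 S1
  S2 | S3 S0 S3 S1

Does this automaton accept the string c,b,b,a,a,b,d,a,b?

No

S1 → S2 → S0 → S3 → S1 → S3 → S1 → S2 → S3 → S1
End state S1 is not accepting.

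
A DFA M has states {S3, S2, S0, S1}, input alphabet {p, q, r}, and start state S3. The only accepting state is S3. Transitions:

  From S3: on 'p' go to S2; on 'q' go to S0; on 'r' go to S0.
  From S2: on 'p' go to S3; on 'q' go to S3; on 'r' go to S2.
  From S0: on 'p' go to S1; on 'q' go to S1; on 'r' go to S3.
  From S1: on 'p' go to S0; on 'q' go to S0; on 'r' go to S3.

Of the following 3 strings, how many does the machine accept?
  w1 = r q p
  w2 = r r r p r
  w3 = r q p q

1

w1:
  start at S3
  read 'r': S3 → S0
  read 'q': S0 → S1
  read 'p': S1 → S0
  end S0, rejected
w2:
  start at S3
  read 'r': S3 → S0
  read 'r': S0 → S3
  read 'r': S3 → S0
  read 'p': S0 → S1
  read 'r': S1 → S3
  end S3, accepted
w3:
  start at S3
  read 'r': S3 → S0
  read 'q': S0 → S1
  read 'p': S1 → S0
  read 'q': S0 → S1
  end S1, rejected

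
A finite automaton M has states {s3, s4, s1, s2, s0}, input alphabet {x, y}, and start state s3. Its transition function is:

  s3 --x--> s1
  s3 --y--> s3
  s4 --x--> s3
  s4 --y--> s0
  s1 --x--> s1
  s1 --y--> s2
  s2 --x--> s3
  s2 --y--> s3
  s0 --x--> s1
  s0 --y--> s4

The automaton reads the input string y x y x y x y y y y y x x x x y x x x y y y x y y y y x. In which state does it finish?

s1

start at s3
read 'y': s3 → s3
read 'x': s3 → s1
read 'y': s1 → s2
read 'x': s2 → s3
read 'y': s3 → s3
read 'x': s3 → s1
read 'y': s1 → s2
read 'y': s2 → s3
read 'y': s3 → s3
read 'y': s3 → s3
read 'y': s3 → s3
read 'x': s3 → s1
read 'x': s1 → s1
read 'x': s1 → s1
read 'x': s1 → s1
read 'y': s1 → s2
read 'x': s2 → s3
read 'x': s3 → s1
read 'x': s1 → s1
read 'y': s1 → s2
read 'y': s2 → s3
read 'y': s3 → s3
read 'x': s3 → s1
read 'y': s1 → s2
read 'y': s2 → s3
read 'y': s3 → s3
read 'y': s3 → s3
read 'x': s3 → s1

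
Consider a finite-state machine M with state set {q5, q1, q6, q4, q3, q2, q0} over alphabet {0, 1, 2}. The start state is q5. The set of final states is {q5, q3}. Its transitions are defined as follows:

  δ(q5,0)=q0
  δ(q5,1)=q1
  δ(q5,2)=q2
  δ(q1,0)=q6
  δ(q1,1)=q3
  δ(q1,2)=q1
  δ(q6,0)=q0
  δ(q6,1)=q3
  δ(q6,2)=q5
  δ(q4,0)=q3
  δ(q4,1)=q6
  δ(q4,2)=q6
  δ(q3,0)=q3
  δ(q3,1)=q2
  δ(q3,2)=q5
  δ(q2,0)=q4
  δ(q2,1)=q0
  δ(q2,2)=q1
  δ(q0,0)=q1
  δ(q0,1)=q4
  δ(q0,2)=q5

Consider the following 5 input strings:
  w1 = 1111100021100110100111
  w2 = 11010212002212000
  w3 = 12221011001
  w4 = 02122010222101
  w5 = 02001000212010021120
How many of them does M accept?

1

w1: q5 → q1 → q3 → q2 → q0 → q4 → q3 → q3 → q3 → q5 → q1 → q3 → q3 → q3 → q2 → q0 → q1 → q3 → q3 → q3 → q2 → q0 → q4  → end q4, rejected
w2: q5 → q1 → q3 → q3 → q2 → q4 → q6 → q3 → q5 → q0 → q1 → q1 → q1 → q3 → q5 → q0 → q1 → q6  → end q6, rejected
w3: q5 → q1 → q1 → q1 → q1 → q3 → q3 → q2 → q0 → q1 → q6 → q3  → end q3, accepted
w4: q5 → q0 → q5 → q1 → q1 → q1 → q6 → q3 → q3 → q5 → q2 → q1 → q3 → q3 → q2  → end q2, rejected
w5: q5 → q0 → q5 → q0 → q1 → q3 → q3 → q3 → q3 → q5 → q1 → q1 → q6 → q3 → q3 → q3 → q5 → q1 → q3 → q5 → q0  → end q0, rejected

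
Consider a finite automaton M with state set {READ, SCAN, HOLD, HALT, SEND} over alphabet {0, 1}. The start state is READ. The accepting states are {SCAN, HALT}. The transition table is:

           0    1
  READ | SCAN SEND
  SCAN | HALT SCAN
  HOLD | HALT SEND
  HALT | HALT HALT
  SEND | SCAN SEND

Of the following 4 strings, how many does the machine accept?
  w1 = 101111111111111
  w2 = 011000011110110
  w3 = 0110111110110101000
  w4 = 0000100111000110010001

w1:
  start at READ
  read '1': READ → SEND
  read '0': SEND → SCAN
  read '1': SCAN → SCAN
  read '1': SCAN → SCAN
  read '1': SCAN → SCAN
  read '1': SCAN → SCAN
  read '1': SCAN → SCAN
  read '1': SCAN → SCAN
  read '1': SCAN → SCAN
  read '1': SCAN → SCAN
  read '1': SCAN → SCAN
  read '1': SCAN → SCAN
  read '1': SCAN → SCAN
  read '1': SCAN → SCAN
  read '1': SCAN → SCAN
  end SCAN, accepted
w2:
  start at READ
  read '0': READ → SCAN
  read '1': SCAN → SCAN
  read '1': SCAN → SCAN
  read '0': SCAN → HALT
  read '0': HALT → HALT
  read '0': HALT → HALT
  read '0': HALT → HALT
  read '1': HALT → HALT
  read '1': HALT → HALT
  read '1': HALT → HALT
  read '1': HALT → HALT
  read '0': HALT → HALT
  read '1': HALT → HALT
  read '1': HALT → HALT
  read '0': HALT → HALT
  end HALT, accepted
w3:
  start at READ
  read '0': READ → SCAN
  read '1': SCAN → SCAN
  read '1': SCAN → SCAN
  read '0': SCAN → HALT
  read '1': HALT → HALT
  read '1': HALT → HALT
  read '1': HALT → HALT
  read '1': HALT → HALT
  read '1': HALT → HALT
  read '0': HALT → HALT
  read '1': HALT → HALT
  read '1': HALT → HALT
  read '0': HALT → HALT
  read '1': HALT → HALT
  read '0': HALT → HALT
  read '1': HALT → HALT
  read '0': HALT → HALT
  read '0': HALT → HALT
  read '0': HALT → HALT
  end HALT, accepted
w4:
  start at READ
  read '0': READ → SCAN
  read '0': SCAN → HALT
  read '0': HALT → HALT
  read '0': HALT → HALT
  read '1': HALT → HALT
  read '0': HALT → HALT
  read '0': HALT → HALT
  read '1': HALT → HALT
  read '1': HALT → HALT
  read '1': HALT → HALT
  read '0': HALT → HALT
  read '0': HALT → HALT
  read '0': HALT → HALT
  read '1': HALT → HALT
  read '1': HALT → HALT
  read '0': HALT → HALT
  read '0': HALT → HALT
  read '1': HALT → HALT
  read '0': HALT → HALT
  read '0': HALT → HALT
  read '0': HALT → HALT
  read '1': HALT → HALT
  end HALT, accepted

4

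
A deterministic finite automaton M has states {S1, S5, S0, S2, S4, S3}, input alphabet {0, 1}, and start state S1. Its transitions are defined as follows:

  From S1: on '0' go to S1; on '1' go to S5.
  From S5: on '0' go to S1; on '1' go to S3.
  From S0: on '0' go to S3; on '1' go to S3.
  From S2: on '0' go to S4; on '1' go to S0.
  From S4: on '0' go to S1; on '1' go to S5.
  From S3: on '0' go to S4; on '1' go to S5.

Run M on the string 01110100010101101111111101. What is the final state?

S5

S1 → S1 → S5 → S3 → S5 → S1 → S5 → S1 → S1 → S1 → S5 → S1 → S5 → S1 → S5 → S3 → S4 → S5 → S3 → S5 → S3 → S5 → S3 → S5 → S3 → S4 → S5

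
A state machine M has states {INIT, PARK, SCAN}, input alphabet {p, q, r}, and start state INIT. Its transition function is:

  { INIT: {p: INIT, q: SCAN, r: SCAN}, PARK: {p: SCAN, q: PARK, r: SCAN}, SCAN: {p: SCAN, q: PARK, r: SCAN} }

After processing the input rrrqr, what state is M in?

SCAN

Trace: INIT -r-> SCAN -r-> SCAN -r-> SCAN -q-> PARK -r-> SCAN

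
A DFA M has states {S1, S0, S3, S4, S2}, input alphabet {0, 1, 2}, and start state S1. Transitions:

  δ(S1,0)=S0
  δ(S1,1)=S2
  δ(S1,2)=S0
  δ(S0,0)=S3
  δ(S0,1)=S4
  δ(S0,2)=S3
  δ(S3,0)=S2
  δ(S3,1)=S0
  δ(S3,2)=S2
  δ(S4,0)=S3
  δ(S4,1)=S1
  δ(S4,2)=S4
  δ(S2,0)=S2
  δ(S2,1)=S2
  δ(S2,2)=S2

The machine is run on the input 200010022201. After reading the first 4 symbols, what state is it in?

S2

S1 → S0 → S3 → S2 → S2
After 4 symbols: S2.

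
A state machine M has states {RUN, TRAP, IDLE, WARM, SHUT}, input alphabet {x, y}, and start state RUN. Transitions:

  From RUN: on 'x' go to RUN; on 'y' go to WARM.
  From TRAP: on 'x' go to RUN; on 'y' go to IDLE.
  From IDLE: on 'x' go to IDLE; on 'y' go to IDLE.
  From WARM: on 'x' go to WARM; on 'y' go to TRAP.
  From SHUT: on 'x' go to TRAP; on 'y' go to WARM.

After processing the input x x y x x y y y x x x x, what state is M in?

IDLE

RUN → RUN → RUN → WARM → WARM → WARM → TRAP → IDLE → IDLE → IDLE → IDLE → IDLE → IDLE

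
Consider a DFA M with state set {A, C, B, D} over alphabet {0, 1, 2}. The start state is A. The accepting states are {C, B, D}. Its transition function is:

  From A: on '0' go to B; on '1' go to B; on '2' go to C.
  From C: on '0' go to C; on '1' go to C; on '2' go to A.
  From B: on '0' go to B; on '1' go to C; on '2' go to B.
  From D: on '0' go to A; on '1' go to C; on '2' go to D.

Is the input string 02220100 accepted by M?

Yes

A → B → B → B → B → B → C → C → C
End state C is accepting.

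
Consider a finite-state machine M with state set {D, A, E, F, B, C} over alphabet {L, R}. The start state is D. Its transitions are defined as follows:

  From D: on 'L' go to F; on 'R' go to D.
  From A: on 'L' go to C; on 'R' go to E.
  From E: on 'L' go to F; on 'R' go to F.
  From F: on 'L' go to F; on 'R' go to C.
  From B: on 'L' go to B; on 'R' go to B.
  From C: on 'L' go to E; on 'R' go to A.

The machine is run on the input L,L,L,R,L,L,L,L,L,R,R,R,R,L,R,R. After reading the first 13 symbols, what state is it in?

F

start at D
read 'L': D → F
read 'L': F → F
read 'L': F → F
read 'R': F → C
read 'L': C → E
read 'L': E → F
read 'L': F → F
read 'L': F → F
read 'L': F → F
read 'R': F → C
read 'R': C → A
read 'R': A → E
read 'R': E → F
After 13 symbols: F.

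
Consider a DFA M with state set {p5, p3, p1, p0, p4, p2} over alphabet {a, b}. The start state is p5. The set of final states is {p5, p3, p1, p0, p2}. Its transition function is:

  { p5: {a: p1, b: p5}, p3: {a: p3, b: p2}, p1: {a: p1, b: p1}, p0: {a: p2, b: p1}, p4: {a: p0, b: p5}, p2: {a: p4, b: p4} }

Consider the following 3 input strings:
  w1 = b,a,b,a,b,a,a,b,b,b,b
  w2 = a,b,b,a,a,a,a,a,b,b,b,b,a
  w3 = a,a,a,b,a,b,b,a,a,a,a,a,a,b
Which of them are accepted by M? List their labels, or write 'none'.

w1, w2, w3

w1: p5 → p5 → p1 → p1 → p1 → p1 → p1 → p1 → p1 → p1 → p1 → p1  → end p1, accepted
w2: p5 → p1 → p1 → p1 → p1 → p1 → p1 → p1 → p1 → p1 → p1 → p1 → p1 → p1  → end p1, accepted
w3: p5 → p1 → p1 → p1 → p1 → p1 → p1 → p1 → p1 → p1 → p1 → p1 → p1 → p1 → p1  → end p1, accepted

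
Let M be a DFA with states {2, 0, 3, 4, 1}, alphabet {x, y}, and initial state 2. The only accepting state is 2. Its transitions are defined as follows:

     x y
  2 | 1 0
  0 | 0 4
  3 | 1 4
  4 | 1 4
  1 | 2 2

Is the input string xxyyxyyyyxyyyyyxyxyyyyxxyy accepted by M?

No

2 → 1 → 2 → 0 → 4 → 1 → 2 → 0 → 4 → 4 → 1 → 2 → 0 → 4 → 4 → 4 → 1 → 2 → 1 → 2 → 0 → 4 → 4 → 1 → 2 → 0 → 4
End state 4 is not accepting.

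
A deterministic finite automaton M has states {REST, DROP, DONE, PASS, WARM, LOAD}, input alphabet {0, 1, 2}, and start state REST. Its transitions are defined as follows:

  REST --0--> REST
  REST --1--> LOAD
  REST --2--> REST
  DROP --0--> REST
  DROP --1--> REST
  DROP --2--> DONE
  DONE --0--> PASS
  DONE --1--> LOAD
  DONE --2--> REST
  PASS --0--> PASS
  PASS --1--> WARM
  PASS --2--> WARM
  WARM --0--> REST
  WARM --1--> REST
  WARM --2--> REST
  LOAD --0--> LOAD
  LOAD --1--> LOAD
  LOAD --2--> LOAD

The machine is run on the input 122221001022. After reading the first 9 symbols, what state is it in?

LOAD

REST → LOAD → LOAD → LOAD → LOAD → LOAD → LOAD → LOAD → LOAD → LOAD
After 9 symbols: LOAD.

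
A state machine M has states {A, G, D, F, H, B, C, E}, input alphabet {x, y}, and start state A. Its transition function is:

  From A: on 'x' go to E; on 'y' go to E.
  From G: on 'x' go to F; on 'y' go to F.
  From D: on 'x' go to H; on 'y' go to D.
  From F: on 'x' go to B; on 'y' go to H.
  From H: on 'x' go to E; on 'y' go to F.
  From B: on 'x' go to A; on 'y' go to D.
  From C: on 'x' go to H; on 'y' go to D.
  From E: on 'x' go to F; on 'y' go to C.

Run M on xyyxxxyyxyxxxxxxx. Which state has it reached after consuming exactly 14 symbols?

B

A → E → C → D → H → E → F → H → F → B → D → H → E → F → B
After 14 symbols: B.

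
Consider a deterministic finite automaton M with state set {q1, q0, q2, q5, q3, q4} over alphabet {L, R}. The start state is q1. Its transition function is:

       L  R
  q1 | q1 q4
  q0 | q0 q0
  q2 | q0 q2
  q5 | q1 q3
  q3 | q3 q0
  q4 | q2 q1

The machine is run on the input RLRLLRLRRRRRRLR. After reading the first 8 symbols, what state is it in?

q0

q1 → q4 → q2 → q2 → q0 → q0 → q0 → q0 → q0
After 8 symbols: q0.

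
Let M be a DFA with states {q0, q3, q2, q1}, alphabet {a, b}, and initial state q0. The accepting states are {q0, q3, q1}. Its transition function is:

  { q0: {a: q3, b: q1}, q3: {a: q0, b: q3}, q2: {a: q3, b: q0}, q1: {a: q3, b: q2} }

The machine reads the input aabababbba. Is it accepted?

Yes

start at q0
read 'a': q0 → q3
read 'a': q3 → q0
read 'b': q0 → q1
read 'a': q1 → q3
read 'b': q3 → q3
read 'a': q3 → q0
read 'b': q0 → q1
read 'b': q1 → q2
read 'b': q2 → q0
read 'a': q0 → q3
End state q3 is accepting.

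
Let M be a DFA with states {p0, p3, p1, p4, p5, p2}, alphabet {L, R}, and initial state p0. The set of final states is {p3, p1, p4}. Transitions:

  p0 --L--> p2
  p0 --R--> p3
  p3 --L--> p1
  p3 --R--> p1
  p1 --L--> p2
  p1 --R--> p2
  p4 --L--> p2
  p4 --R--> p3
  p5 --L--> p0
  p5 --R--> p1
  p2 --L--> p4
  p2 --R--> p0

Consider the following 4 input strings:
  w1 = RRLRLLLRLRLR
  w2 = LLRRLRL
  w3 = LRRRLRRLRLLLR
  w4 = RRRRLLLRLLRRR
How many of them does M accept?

w1: p0 → p3 → p1 → p2 → p0 → p2 → p4 → p2 → p0 → p2 → p0 → p2 → p0  → end p0, rejected
w2: p0 → p2 → p4 → p3 → p1 → p2 → p0 → p2  → end p2, rejected
w3: p0 → p2 → p0 → p3 → p1 → p2 → p0 → p3 → p1 → p2 → p4 → p2 → p4 → p3  → end p3, accepted
w4: p0 → p3 → p1 → p2 → p0 → p2 → p4 → p2 → p0 → p2 → p4 → p3 → p1 → p2  → end p2, rejected

1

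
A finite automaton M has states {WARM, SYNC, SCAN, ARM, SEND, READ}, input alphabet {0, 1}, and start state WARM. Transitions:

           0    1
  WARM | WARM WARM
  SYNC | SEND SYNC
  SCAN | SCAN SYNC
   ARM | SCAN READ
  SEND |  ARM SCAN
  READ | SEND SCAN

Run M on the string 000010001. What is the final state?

start at WARM
read '0': WARM → WARM
read '0': WARM → WARM
read '0': WARM → WARM
read '0': WARM → WARM
read '1': WARM → WARM
read '0': WARM → WARM
read '0': WARM → WARM
read '0': WARM → WARM
read '1': WARM → WARM

WARM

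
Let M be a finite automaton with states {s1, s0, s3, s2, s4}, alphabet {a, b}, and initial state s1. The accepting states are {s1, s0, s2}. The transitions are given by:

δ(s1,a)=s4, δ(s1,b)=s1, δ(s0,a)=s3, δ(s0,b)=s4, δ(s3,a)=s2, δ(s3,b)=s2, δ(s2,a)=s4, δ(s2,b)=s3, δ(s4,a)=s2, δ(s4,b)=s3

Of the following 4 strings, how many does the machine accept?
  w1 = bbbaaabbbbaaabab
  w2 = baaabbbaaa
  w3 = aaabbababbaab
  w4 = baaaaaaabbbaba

w1: s1 → s1 → s1 → s1 → s4 → s2 → s4 → s3 → s2 → s3 → s2 → s4 → s2 → s4 → s3 → s2 → s3  → end s3, rejected
w2: s1 → s1 → s4 → s2 → s4 → s3 → s2 → s3 → s2 → s4 → s2  → end s2, accepted
w3: s1 → s4 → s2 → s4 → s3 → s2 → s4 → s3 → s2 → s3 → s2 → s4 → s2 → s3  → end s3, rejected
w4: s1 → s1 → s4 → s2 → s4 → s2 → s4 → s2 → s4 → s3 → s2 → s3 → s2 → s3 → s2  → end s2, accepted

2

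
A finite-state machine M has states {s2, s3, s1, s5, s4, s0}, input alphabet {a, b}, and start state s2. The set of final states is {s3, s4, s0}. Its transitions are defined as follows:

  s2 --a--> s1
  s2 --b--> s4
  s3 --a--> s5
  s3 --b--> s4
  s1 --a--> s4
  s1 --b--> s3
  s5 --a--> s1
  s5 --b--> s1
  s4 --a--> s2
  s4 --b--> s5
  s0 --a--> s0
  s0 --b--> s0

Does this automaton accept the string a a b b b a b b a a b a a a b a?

No

Trace: s2 -a-> s1 -a-> s4 -b-> s5 -b-> s1 -b-> s3 -a-> s5 -b-> s1 -b-> s3 -a-> s5 -a-> s1 -b-> s3 -a-> s5 -a-> s1 -a-> s4 -b-> s5 -a-> s1
End state s1 is not accepting.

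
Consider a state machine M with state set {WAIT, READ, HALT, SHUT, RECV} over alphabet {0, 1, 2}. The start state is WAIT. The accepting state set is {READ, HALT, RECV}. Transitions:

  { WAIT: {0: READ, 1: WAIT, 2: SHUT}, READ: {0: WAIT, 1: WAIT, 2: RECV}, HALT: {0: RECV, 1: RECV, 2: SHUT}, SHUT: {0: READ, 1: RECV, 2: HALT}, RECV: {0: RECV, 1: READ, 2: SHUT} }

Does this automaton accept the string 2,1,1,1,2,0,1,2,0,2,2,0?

WAIT → SHUT → RECV → READ → WAIT → SHUT → READ → WAIT → SHUT → READ → RECV → SHUT → READ
End state READ is accepting.

Yes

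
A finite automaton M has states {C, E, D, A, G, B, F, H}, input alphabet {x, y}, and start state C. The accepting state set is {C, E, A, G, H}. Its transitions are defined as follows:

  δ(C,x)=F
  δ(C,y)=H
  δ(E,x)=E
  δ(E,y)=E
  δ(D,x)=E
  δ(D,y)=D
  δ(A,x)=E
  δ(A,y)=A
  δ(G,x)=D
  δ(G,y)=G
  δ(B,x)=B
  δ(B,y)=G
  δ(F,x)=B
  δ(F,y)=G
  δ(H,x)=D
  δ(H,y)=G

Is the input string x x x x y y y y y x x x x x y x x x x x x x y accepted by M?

Trace: C -x-> F -x-> B -x-> B -x-> B -y-> G -y-> G -y-> G -y-> G -y-> G -x-> D -x-> E -x-> E -x-> E -x-> E -y-> E -x-> E -x-> E -x-> E -x-> E -x-> E -x-> E -x-> E -y-> E
End state E is accepting.

Yes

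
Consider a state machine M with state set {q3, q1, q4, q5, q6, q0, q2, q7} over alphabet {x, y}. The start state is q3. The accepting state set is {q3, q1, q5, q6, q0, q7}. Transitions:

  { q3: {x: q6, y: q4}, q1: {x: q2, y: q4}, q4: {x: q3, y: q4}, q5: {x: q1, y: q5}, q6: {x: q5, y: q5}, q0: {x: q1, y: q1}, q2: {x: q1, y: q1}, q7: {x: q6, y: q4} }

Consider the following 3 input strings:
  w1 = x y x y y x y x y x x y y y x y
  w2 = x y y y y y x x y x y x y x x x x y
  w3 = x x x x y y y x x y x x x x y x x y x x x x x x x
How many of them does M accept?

w1: q3 → q6 → q5 → q1 → q4 → q4 → q3 → q4 → q3 → q4 → q3 → q6 → q5 → q5 → q5 → q1 → q4  → end q4, rejected
w2: q3 → q6 → q5 → q5 → q5 → q5 → q5 → q1 → q2 → q1 → q2 → q1 → q2 → q1 → q2 → q1 → q2 → q1 → q4  → end q4, rejected
w3: q3 → q6 → q5 → q1 → q2 → q1 → q4 → q4 → q3 → q6 → q5 → q1 → q2 → q1 → q2 → q1 → q2 → q1 → q4 → q3 → q6 → q5 → q1 → q2 → q1 → q2  → end q2, rejected

0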